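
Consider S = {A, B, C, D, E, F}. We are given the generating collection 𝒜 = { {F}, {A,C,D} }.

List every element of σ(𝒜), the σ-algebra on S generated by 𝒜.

|σ(𝒜)| = 8.  σ(𝒜) = { {}, {F}, {B,E}, {A,C,D}, {B,E,F}, {A,C,D,F}, {A,B,C,D,E}, S }

Check:
Start: 𝒜 ∪ {∅, S} = { {}, {F}, {A,C,D}, S }.
Pass 1 (3 new):
  {B,E,F}  = S∖{A,C,D}
  {A,C,D,F}  = {A,C,D} ∪ {F}
  {A,B,C,D,E}  = S∖{F}
  |family| = 7
Pass 2. New:
  {B,E}  = S∖{A,C,D,F}
  |family| = 8
Pass 3: stable.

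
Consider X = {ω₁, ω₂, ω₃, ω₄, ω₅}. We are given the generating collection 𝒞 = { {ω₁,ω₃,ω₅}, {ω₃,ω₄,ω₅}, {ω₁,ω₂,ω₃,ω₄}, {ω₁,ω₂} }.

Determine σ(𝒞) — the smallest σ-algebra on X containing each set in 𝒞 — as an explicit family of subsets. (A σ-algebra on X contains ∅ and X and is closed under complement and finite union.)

Start: 𝒞 ∪ {∅, X} = { ∅, {ω₁,ω₂}, {ω₁,ω₃,ω₅}, {ω₃,ω₄,ω₅}, {ω₁,ω₂,ω₃,ω₄}, X }.
Pass 1: 4 new —
  {ω₅}  = {ω₁,ω₂,ω₃,ω₄}ᶜ
  {ω₂,ω₄}  = {ω₁,ω₃,ω₅}ᶜ
  {ω₁,ω₂,ω₃,ω₅}  = {ω₁,ω₂} ∪ {ω₁,ω₃,ω₅}
  {ω₁,ω₃,ω₄,ω₅}  = {ω₃,ω₄,ω₅} ∪ {ω₁,ω₃,ω₅}
Pass 2: +6 →
  {ω₂}  = {ω₁,ω₃,ω₄,ω₅}ᶜ
  {ω₄}  = {ω₁,ω₂,ω₃,ω₅}ᶜ
  {ω₁,ω₂,ω₄}  = {ω₁,ω₂} ∪ {ω₂,ω₄}
  {ω₁,ω₂,ω₅}  = {ω₁,ω₂} ∪ {ω₅}
  {ω₂,ω₄,ω₅}  = {ω₅} ∪ {ω₂,ω₄}
  {ω₂,ω₃,ω₄,ω₅}  = {ω₃,ω₄,ω₅} ∪ {ω₂,ω₄}
Pass 3: +7 →
  {ω₁}  = {ω₂,ω₃,ω₄,ω₅}ᶜ
  {ω₁,ω₃}  = {ω₂,ω₄,ω₅}ᶜ
  {ω₂,ω₅}  = {ω₂} ∪ {ω₅}
  {ω₃,ω₄}  = {ω₁,ω₂,ω₅}ᶜ
  {ω₃,ω₅}  = {ω₁,ω₂,ω₄}ᶜ
  {ω₄,ω₅}  = {ω₄} ∪ {ω₅}
  {ω₁,ω₂,ω₄,ω₅}  = {ω₁,ω₂,ω₅} ∪ {ω₁,ω₂,ω₄}
Pass 4: +8 →
  {ω₃}  = {ω₁,ω₂,ω₄,ω₅}ᶜ
  {ω₁,ω₄}  = {ω₄} ∪ {ω₁}
  {ω₁,ω₅}  = {ω₅} ∪ {ω₁}
  {ω₁,ω₂,ω₃}  = {ω₄,ω₅}ᶜ
  {ω₁,ω₃,ω₄}  = {ω₂,ω₅}ᶜ
  {ω₁,ω₄,ω₅}  = {ω₄,ω₅} ∪ {ω₁}
  {ω₂,ω₃,ω₄}  = {ω₃,ω₄} ∪ {ω₂}
  {ω₂,ω₃,ω₅}  = {ω₂,ω₅} ∪ {ω₃,ω₅}
Pass 5 (1 new):
  {ω₂,ω₃}  = {ω₁,ω₄,ω₅}ᶜ
After Pass 6 the family is unchanged; done.

Hence σ(𝒞) has 32 members: { ∅, {ω₁}, {ω₂}, {ω₃}, {ω₄}, {ω₅}, {ω₁,ω₂}, {ω₁,ω₃}, {ω₁,ω₄}, {ω₁,ω₅}, {ω₂,ω₃}, {ω₂,ω₄}, {ω₂,ω₅}, {ω₃,ω₄}, {ω₃,ω₅}, {ω₄,ω₅}, {ω₁,ω₂,ω₃}, {ω₁,ω₂,ω₄}, {ω₁,ω₂,ω₅}, {ω₁,ω₃,ω₄}, {ω₁,ω₃,ω₅}, {ω₁,ω₄,ω₅}, {ω₂,ω₃,ω₄}, {ω₂,ω₃,ω₅}, {ω₂,ω₄,ω₅}, {ω₃,ω₄,ω₅}, {ω₁,ω₂,ω₃,ω₄}, {ω₁,ω₂,ω₃,ω₅}, {ω₁,ω₂,ω₄,ω₅}, {ω₁,ω₃,ω₄,ω₅}, {ω₂,ω₃,ω₄,ω₅}, X }.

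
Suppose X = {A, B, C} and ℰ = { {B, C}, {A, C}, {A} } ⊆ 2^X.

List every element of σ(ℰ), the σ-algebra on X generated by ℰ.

|σ(ℰ)| = 8.  σ(ℰ) = { {}, {A}, {B}, {C}, {A, B}, {A, C}, {B, C}, X }

Derivation:
Seed the family with ℰ together with ∅ and X: { {}, {A}, {A, C}, {B, C}, X }.
Step 1. New:
  {B}  = {A, C}ᶜ
  [6 total]
Step 2 (1 new):
  {A, B}  = {B} ∪ {A}
  [7 total]
Step 3. New:
  {C}  = {A, B}ᶜ
  [8 total]
After Step 4 the family is unchanged; done.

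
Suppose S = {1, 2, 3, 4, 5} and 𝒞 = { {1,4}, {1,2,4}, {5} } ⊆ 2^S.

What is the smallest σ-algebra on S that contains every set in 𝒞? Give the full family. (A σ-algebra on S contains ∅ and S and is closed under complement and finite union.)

Answer: σ(𝒞) = { {}, {2}, {3}, {5}, {1,4}, {2,3}, {2,5}, {3,5}, {1,2,4}, {1,3,4}, {1,4,5}, {2,3,5}, {1,2,3,4}, {1,2,4,5}, {1,3,4,5}, S }

Trace:
Take S₀ = 𝒞 ∪ {∅, S} = { {}, {5}, {1,4}, {1,2,4}, S }.
Iteration 1 (5 new):
  {3,5}  = {1,2,4}ᶜ
  {1,4,5}  = {1,4} ∪ {5}
  {2,3,5}  = {1,4}ᶜ
  {1,2,3,4}  = {5}ᶜ
  {1,2,4,5}  = {1,2,4} ∪ {5}
  (now 10)
Iteration 2. New:
  {3}  = {1,2,4,5}ᶜ
  {2,3}  = {1,4,5}ᶜ
  {1,3,4,5}  = {1,4,5} ∪ {3,5}
  (now 13)
Iteration 3 (2 new):
  {2}  = {1,3,4,5}ᶜ
  {1,3,4}  = {3} ∪ {1,4}
  (now 15)
Iteration 4: 1 new —
  {2,5}  = {1,3,4}ᶜ
  (now 16)
Iteration 5: no new sets; the family is a σ-algebra.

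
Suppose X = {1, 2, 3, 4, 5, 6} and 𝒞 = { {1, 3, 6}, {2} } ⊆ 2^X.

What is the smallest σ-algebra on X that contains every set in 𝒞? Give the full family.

Take S₀ = 𝒞 ∪ {∅, X} = { {}, {2}, {1, 3, 6}, X }.
Iteration 1 (3 new):
  {2, 4, 5}  = ᶜ of {1, 3, 6}
  {1, 2, 3, 6}  = {2} ∪ {1, 3, 6}
  {1, 3, 4, 5, 6}  = ᶜ of {2}
  (now 7)
Iteration 2 adds 1:
  {4, 5}  = ᶜ of {1, 2, 3, 6}
  (now 8)
After Iteration 3 the family is unchanged; done.

σ(𝒞) = { {}, {2}, {4, 5}, {1, 3, 6}, {2, 4, 5}, {1, 2, 3, 6}, {1, 3, 4, 5, 6}, X }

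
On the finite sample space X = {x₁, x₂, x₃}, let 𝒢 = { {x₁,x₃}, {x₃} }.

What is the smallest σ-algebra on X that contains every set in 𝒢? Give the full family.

Initial family (4 sets): { ∅, {x₃}, {x₁,x₃}, X }.
Step 1: +2 →
  {x₂}  = {x₁,x₃}ᶜ
  {x₁,x₂}  = {x₃}ᶜ
  [6 total]
Step 2 adds 1:
  {x₂,x₃}  = {x₃} ∪ {x₂}
  [7 total]
Step 3 (1 new):
  {x₁}  = {x₂,x₃}ᶜ
  [8 total]
Step 4: closed — nothing new.

Hence σ(𝒢) has 8 members: { ∅, {x₁}, {x₂}, {x₃}, {x₁,x₂}, {x₁,x₃}, {x₂,x₃}, X }.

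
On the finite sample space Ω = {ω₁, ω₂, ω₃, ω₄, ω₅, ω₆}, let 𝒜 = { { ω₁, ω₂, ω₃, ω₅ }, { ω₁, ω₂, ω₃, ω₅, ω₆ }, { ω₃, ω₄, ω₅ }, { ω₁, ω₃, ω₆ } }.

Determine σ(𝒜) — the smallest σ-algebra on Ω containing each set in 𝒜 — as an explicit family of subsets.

σ(𝒜) = { ∅, { ω₁ }, { ω₂ }, { ω₃ }, { ω₄ }, { ω₅ }, { ω₆ }, { ω₁, ω₂ }, { ω₁, ω₃ }, { ω₁, ω₄ }, { ω₁, ω₅ }, { ω₁, ω₆ }, { ω₂, ω₃ }, { ω₂, ω₄ }, { ω₂, ω₅ }, { ω₂, ω₆ }, { ω₃, ω₄ }, { ω₃, ω₅ }, { ω₃, ω₆ }, { ω₄, ω₅ }, { ω₄, ω₆ }, { ω₅, ω₆ }, { ω₁, ω₂, ω₃ }, { ω₁, ω₂, ω₄ }, { ω₁, ω₂, ω₅ }, { ω₁, ω₂, ω₆ }, { ω₁, ω₃, ω₄ }, { ω₁, ω₃, ω₅ }, { ω₁, ω₃, ω₆ }, { ω₁, ω₄, ω₅ }, { ω₁, ω₄, ω₆ }, { ω₁, ω₅, ω₆ }, { ω₂, ω₃, ω₄ }, { ω₂, ω₃, ω₅ }, { ω₂, ω₃, ω₆ }, { ω₂, ω₄, ω₅ }, { ω₂, ω₄, ω₆ }, { ω₂, ω₅, ω₆ }, { ω₃, ω₄, ω₅ }, { ω₃, ω₄, ω₆ }, { ω₃, ω₅, ω₆ }, { ω₄, ω₅, ω₆ }, { ω₁, ω₂, ω₃, ω₄ }, { ω₁, ω₂, ω₃, ω₅ }, { ω₁, ω₂, ω₃, ω₆ }, { ω₁, ω₂, ω₄, ω₅ }, { ω₁, ω₂, ω₄, ω₆ }, { ω₁, ω₂, ω₅, ω₆ }, { ω₁, ω₃, ω₄, ω₅ }, { ω₁, ω₃, ω₄, ω₆ }, { ω₁, ω₃, ω₅, ω₆ }, { ω₁, ω₄, ω₅, ω₆ }, { ω₂, ω₃, ω₄, ω₅ }, { ω₂, ω₃, ω₄, ω₆ }, { ω₂, ω₃, ω₅, ω₆ }, { ω₂, ω₄, ω₅, ω₆ }, { ω₃, ω₄, ω₅, ω₆ }, { ω₁, ω₂, ω₃, ω₄, ω₅ }, { ω₁, ω₂, ω₃, ω₄, ω₆ }, { ω₁, ω₂, ω₃, ω₅, ω₆ }, { ω₁, ω₂, ω₄, ω₅, ω₆ }, { ω₁, ω₃, ω₄, ω₅, ω₆ }, { ω₂, ω₃, ω₄, ω₅, ω₆ }, Ω }

Check:
Begin from { ∅, { ω₁, ω₃, ω₆ }, { ω₃, ω₄, ω₅ }, { ω₁, ω₂, ω₃, ω₅ }, { ω₁, ω₂, ω₃, ω₅, ω₆ }, Ω } (that is, 𝒜 plus ∅ and Ω).
Step 1: 6 new —
  { ω₄ }  = { ω₁, ω₂, ω₃, ω₅, ω₆ }ᶜ
  { ω₄, ω₆ }  = { ω₁, ω₂, ω₃, ω₅ }ᶜ
  { ω₁, ω₂, ω₆ }  = { ω₃, ω₄, ω₅ }ᶜ
  { ω₂, ω₄, ω₅ }  = { ω₁, ω₃, ω₆ }ᶜ
  { ω₁, ω₂, ω₃, ω₄, ω₅ }  = { ω₃, ω₄, ω₅ } ∪ { ω₁, ω₂, ω₃, ω₅ }
  { ω₁, ω₃, ω₄, ω₅, ω₆ }  = { ω₃, ω₄, ω₅ } ∪ { ω₁, ω₃, ω₆ }
  — 12 sets.
Step 2: +9 →
  { ω₂ }  = { ω₁, ω₃, ω₄, ω₅, ω₆ }ᶜ
  { ω₆ }  = { ω₁, ω₂, ω₃, ω₄, ω₅ }ᶜ
  { ω₁, ω₂, ω₃, ω₆ }  = { ω₁, ω₃, ω₆ } ∪ { ω₁, ω₂, ω₆ }
  { ω₁, ω₂, ω₄, ω₆ }  = { ω₄ } ∪ { ω₁, ω₂, ω₆ }
  { ω₁, ω₃, ω₄, ω₆ }  = { ω₁, ω₃, ω₆ } ∪ { ω₄ }
  { ω₂, ω₃, ω₄, ω₅ }  = { ω₃, ω₄, ω₅ } ∪ { ω₂, ω₄, ω₅ }
  { ω₂, ω₄, ω₅, ω₆ }  = { ω₄, ω₆ } ∪ { ω₂, ω₄, ω₅ }
  { ω₃, ω₄, ω₅, ω₆ }  = { ω₃, ω₄, ω₅ } ∪ { ω₄, ω₆ }
  { ω₁, ω₂, ω₄, ω₅, ω₆ }  = { ω₁, ω₂, ω₆ } ∪ { ω₂, ω₄, ω₅ }
  — 21 sets.
Step 3 (12 new):
  { ω₃ }  = { ω₁, ω₂, ω₄, ω₅, ω₆ }ᶜ
  { ω₁, ω₂ }  = { ω₃, ω₄, ω₅, ω₆ }ᶜ
  { ω₁, ω₃ }  = { ω₂, ω₄, ω₅, ω₆ }ᶜ
  { ω₁, ω₆ }  = { ω₂, ω₃, ω₄, ω₅ }ᶜ
  { ω₂, ω₄ }  = { ω₂ } ∪ { ω₄ }
  { ω₂, ω₅ }  = { ω₁, ω₃, ω₄, ω₆ }ᶜ
  { ω₂, ω₆ }  = { ω₂ } ∪ { ω₆ }
  { ω₃, ω₅ }  = { ω₁, ω₂, ω₄, ω₆ }ᶜ
  { ω₄, ω₅ }  = { ω₁, ω₂, ω₃, ω₆ }ᶜ
  { ω₂, ω₄, ω₆ }  = { ω₂ } ∪ { ω₄, ω₆ }
  { ω₁, ω₂, ω₃, ω₄, ω₆ }  = { ω₁, ω₃, ω₆ } ∪ { ω₁, ω₂, ω₄, ω₆ }
  { ω₂, ω₃, ω₄, ω₅, ω₆ }  = { ω₃, ω₄, ω₅ } ∪ { ω₂, ω₄, ω₅, ω₆ }
  — 33 sets.
Step 4 adds 26:
  { ω₁ }  = { ω₂, ω₃, ω₄, ω₅, ω₆ }ᶜ
  { ω₅ }  = { ω₁, ω₂, ω₃, ω₄, ω₆ }ᶜ
  { ω₂, ω₃ }  = { ω₂ } ∪ { ω₃ }
  { ω₃, ω₄ }  = { ω₃ } ∪ { ω₄ }
  { ω₃, ω₆ }  = { ω₆ } ∪ { ω₃ }
  { ω₁, ω₂, ω₃ }  = { ω₁, ω₂ } ∪ { ω₃ }
  { ω₁, ω₂, ω₄ }  = { ω₁, ω₂ } ∪ { ω₄ }
  { ω₁, ω₂, ω₅ }  = { ω₂, ω₅ } ∪ { ω₁, ω₂ }
  { ω₁, ω₃, ω₄ }  = { ω₁, ω₃ } ∪ { ω₄ }
  { ω₁, ω₃, ω₅ }  = { ω₂, ω₄, ω₆ }ᶜ
  { ω₁, ω₄, ω₆ }  = { ω₁, ω₆ } ∪ { ω₄ }
  { ω₂, ω₃, ω₄ }  = { ω₃ } ∪ { ω₂, ω₄ }
  { ω₂, ω₃, ω₅ }  = { ω₂, ω₅ } ∪ { ω₃ }
  { ω₂, ω₃, ω₆ }  = { ω₂, ω₆ } ∪ { ω₃ }
  { ω₂, ω₅, ω₆ }  = { ω₂, ω₅ } ∪ { ω₂, ω₆ }
  { ω₃, ω₄, ω₆ }  = { ω₃ } ∪ { ω₄, ω₆ }
  { ω₃, ω₅, ω₆ }  = { ω₆ } ∪ { ω₃, ω₅ }
  { ω₄, ω₅, ω₆ }  = { ω₆ } ∪ { ω₄, ω₅ }
  { ω₁, ω₂, ω₃, ω₄ }  = { ω₁, ω₃ } ∪ { ω₂, ω₄ }
  { ω₁, ω₂, ω₄, ω₅ }  = { ω₁, ω₂ } ∪ { ω₄, ω₅ }
  { ω₁, ω₂, ω₅, ω₆ }  = { ω₂, ω₅ } ∪ { ω₁, ω₆ }
  { ω₁, ω₃, ω₄, ω₅ }  = { ω₂, ω₆ }ᶜ
  { ω₁, ω₃, ω₅, ω₆ }  = { ω₂, ω₄ }ᶜ
  { ω₁, ω₄, ω₅, ω₆ }  = { ω₁, ω₆ } ∪ { ω₄, ω₅ }
  { ω₂, ω₃, ω₄, ω₆ }  = { ω₂, ω₄, ω₆ } ∪ { ω₃ }
  { ω₂, ω₃, ω₅, ω₆ }  = { ω₂, ω₆ } ∪ { ω₃, ω₅ }
  — 59 sets.
Step 5 (5 new):
  { ω₁, ω₄ }  = { ω₂, ω₃, ω₅, ω₆ }ᶜ
  { ω₁, ω₅ }  = { ω₂, ω₃, ω₄, ω₆ }ᶜ
  { ω₅, ω₆ }  = { ω₁, ω₂, ω₃, ω₄ }ᶜ
  { ω₁, ω₄, ω₅ }  = { ω₂, ω₃, ω₆ }ᶜ
  { ω₁, ω₅, ω₆ }  = { ω₂, ω₃, ω₄ }ᶜ
  — 64 sets.
Step 6: stable.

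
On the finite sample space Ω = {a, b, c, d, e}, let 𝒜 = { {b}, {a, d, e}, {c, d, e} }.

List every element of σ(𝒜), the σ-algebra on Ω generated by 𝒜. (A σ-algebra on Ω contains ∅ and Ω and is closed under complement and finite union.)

Answer: σ(𝒜) = { {}, {a}, {b}, {c}, {a, b}, {a, c}, {b, c}, {d, e}, {a, b, c}, {a, d, e}, {b, d, e}, {c, d, e}, {a, b, d, e}, {a, c, d, e}, {b, c, d, e}, Ω }

Working:
Begin from { {}, {b}, {a, d, e}, {c, d, e}, Ω } (that is, 𝒜 plus ∅ and Ω).
Step 1: +5 →
  {a, b}  = Ω∖{c, d, e}
  {b, c}  = Ω∖{a, d, e}
  {a, b, d, e}  = {a, d, e} ∪ {b}
  {a, c, d, e}  = Ω∖{b}
  {b, c, d, e}  = {c, d, e} ∪ {b}
  — 10 sets.
Step 2 (3 new):
  {a}  = Ω∖{b, c, d, e}
  {c}  = Ω∖{a, b, d, e}
  {a, b, c}  = {a, b} ∪ {b, c}
  — 13 sets.
Step 3: +2 →
  {a, c}  = {c} ∪ {a}
  {d, e}  = Ω∖{a, b, c}
  — 15 sets.
Step 4: +1 →
  {b, d, e}  = Ω∖{a, c}
  — 16 sets.
Step 5 adds nothing — fixpoint reached.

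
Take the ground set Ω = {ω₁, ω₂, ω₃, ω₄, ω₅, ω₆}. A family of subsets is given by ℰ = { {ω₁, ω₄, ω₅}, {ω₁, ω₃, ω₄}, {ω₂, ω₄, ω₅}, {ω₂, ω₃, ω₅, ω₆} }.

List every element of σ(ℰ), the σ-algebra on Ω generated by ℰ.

Seed the family with ℰ together with ∅ and Ω: { {}, {ω₁, ω₃, ω₄}, {ω₁, ω₄, ω₅}, {ω₂, ω₄, ω₅}, {ω₂, ω₃, ω₅, ω₆}, Ω }.
Pass 1: +8 →
  {ω₁, ω₄}  = ᶜ of {ω₂, ω₃, ω₅, ω₆}
  {ω₁, ω₃, ω₆}  = ᶜ of {ω₂, ω₄, ω₅}
  {ω₂, ω₃, ω₆}  = ᶜ of {ω₁, ω₄, ω₅}
  {ω₂, ω₅, ω₆}  = ᶜ of {ω₁, ω₃, ω₄}
  {ω₁, ω₂, ω₄, ω₅}  = {ω₁, ω₄, ω₅} ∪ {ω₂, ω₄, ω₅}
  {ω₁, ω₃, ω₄, ω₅}  = {ω₁, ω₄, ω₅} ∪ {ω₁, ω₃, ω₄}
  {ω₁, ω₂, ω₃, ω₄, ω₅}  = {ω₁, ω₃, ω₄} ∪ {ω₂, ω₄, ω₅}
  {ω₂, ω₃, ω₄, ω₅, ω₆}  = {ω₂, ω₃, ω₅, ω₆} ∪ {ω₂, ω₄, ω₅}
  (now 14)
Pass 2 adds 11:
  {ω₁}  = ᶜ of {ω₂, ω₃, ω₄, ω₅, ω₆}
  {ω₆}  = ᶜ of {ω₁, ω₂, ω₃, ω₄, ω₅}
  {ω₂, ω₆}  = ᶜ of {ω₁, ω₃, ω₄, ω₅}
  {ω₃, ω₆}  = ᶜ of {ω₁, ω₂, ω₄, ω₅}
  {ω₁, ω₂, ω₃, ω₆}  = {ω₁, ω₃, ω₆} ∪ {ω₂, ω₃, ω₆}
  {ω₁, ω₃, ω₄, ω₆}  = {ω₁, ω₃, ω₆} ∪ {ω₁, ω₃, ω₄}
  {ω₂, ω₄, ω₅, ω₆}  = {ω₂, ω₅, ω₆} ∪ {ω₂, ω₄, ω₅}
  {ω₁, ω₂, ω₃, ω₄, ω₆}  = {ω₂, ω₃, ω₆} ∪ {ω₁, ω₃, ω₄}
  {ω₁, ω₂, ω₃, ω₅, ω₆}  = {ω₁, ω₃, ω₆} ∪ {ω₂, ω₃, ω₅, ω₆}
  {ω₁, ω₂, ω₄, ω₅, ω₆}  = {ω₁, ω₄, ω₅} ∪ {ω₂, ω₅, ω₆}
  {ω₁, ω₃, ω₄, ω₅, ω₆}  = {ω₁, ω₄, ω₅} ∪ {ω₁, ω₃, ω₆}
  (now 25)
Pass 3 adds 13:
  {ω₂}  = ᶜ of {ω₁, ω₃, ω₄, ω₅, ω₆}
  {ω₃}  = ᶜ of {ω₁, ω₂, ω₄, ω₅, ω₆}
  {ω₄}  = ᶜ of {ω₁, ω₂, ω₃, ω₅, ω₆}
  {ω₅}  = ᶜ of {ω₁, ω₂, ω₃, ω₄, ω₆}
  {ω₁, ω₃}  = ᶜ of {ω₂, ω₄, ω₅, ω₆}
  {ω₁, ω₆}  = {ω₆} ∪ {ω₁}
  {ω₂, ω₅}  = ᶜ of {ω₁, ω₃, ω₄, ω₆}
  {ω₄, ω₅}  = ᶜ of {ω₁, ω₂, ω₃, ω₆}
  {ω₁, ω₂, ω₆}  = {ω₂, ω₆} ∪ {ω₁}
  {ω₁, ω₄, ω₆}  = {ω₁, ω₄} ∪ {ω₆}
  {ω₁, ω₂, ω₄, ω₆}  = {ω₁, ω₄} ∪ {ω₂, ω₆}
  {ω₁, ω₂, ω₅, ω₆}  = {ω₂, ω₅, ω₆} ∪ {ω₁}
  {ω₁, ω₄, ω₅, ω₆}  = {ω₁, ω₄, ω₅} ∪ {ω₆}
  (now 38)
Pass 4: 25 new —
  {ω₁, ω₂}  = {ω₂} ∪ {ω₁}
  {ω₁, ω₅}  = {ω₁} ∪ {ω₅}
  {ω₂, ω₃}  = ᶜ of {ω₁, ω₄, ω₅, ω₆}
  {ω₂, ω₄}  = {ω₂} ∪ {ω₄}
  {ω₃, ω₄}  = ᶜ of {ω₁, ω₂, ω₅, ω₆}
  {ω₃, ω₅}  = ᶜ of {ω₁, ω₂, ω₄, ω₆}
  {ω₄, ω₆}  = {ω₄} ∪ {ω₆}
  {ω₅, ω₆}  = {ω₆} ∪ {ω₅}
  {ω₁, ω₂, ω₃}  = {ω₂} ∪ {ω₁, ω₃}
  {ω₁, ω₂, ω₄}  = {ω₂} ∪ {ω₁, ω₄}
  {ω₁, ω₂, ω₅}  = {ω₁} ∪ {ω₂, ω₅}
  {ω₁, ω₃, ω₅}  = {ω₁, ω₃} ∪ {ω₅}
  {ω₁, ω₅, ω₆}  = {ω₁, ω₆} ∪ {ω₅}
  {ω₂, ω₃, ω₅}  = ᶜ of {ω₁, ω₄, ω₆}
  {ω₂, ω₄, ω₆}  = {ω₂, ω₆} ∪ {ω₄}
  {ω₃, ω₄, ω₅}  = ᶜ of {ω₁, ω₂, ω₆}
  {ω₃, ω₄, ω₆}  = {ω₃, ω₆} ∪ {ω₄}
  {ω₃, ω₅, ω₆}  = {ω₃, ω₆} ∪ {ω₅}
  {ω₄, ω₅, ω₆}  = {ω₄, ω₅} ∪ {ω₆}
  {ω₁, ω₂, ω₃, ω₄}  = {ω₂} ∪ {ω₁, ω₃, ω₄}
  {ω₁, ω₂, ω₃, ω₅}  = {ω₁, ω₃} ∪ {ω₂, ω₅}
  {ω₁, ω₃, ω₅, ω₆}  = {ω₁, ω₃, ω₆} ∪ {ω₅}
  {ω₂, ω₃, ω₄, ω₅}  = ᶜ of {ω₁, ω₆}
  {ω₂, ω₃, ω₄, ω₆}  = {ω₂, ω₃, ω₆} ∪ {ω₄}
  {ω₃, ω₄, ω₅, ω₆}  = {ω₄, ω₅} ∪ {ω₃, ω₆}
  (now 63)
Pass 5. New:
  {ω₂, ω₃, ω₄}  = ᶜ of {ω₁, ω₅, ω₆}
  (now 64)
Pass 6 adds nothing — fixpoint reached.

|σ(ℰ)| = 64.  σ(ℰ) = { {}, {ω₁}, {ω₂}, {ω₃}, {ω₄}, {ω₅}, {ω₆}, {ω₁, ω₂}, {ω₁, ω₃}, {ω₁, ω₄}, {ω₁, ω₅}, {ω₁, ω₆}, {ω₂, ω₃}, {ω₂, ω₄}, {ω₂, ω₅}, {ω₂, ω₆}, {ω₃, ω₄}, {ω₃, ω₅}, {ω₃, ω₆}, {ω₄, ω₅}, {ω₄, ω₆}, {ω₅, ω₆}, {ω₁, ω₂, ω₃}, {ω₁, ω₂, ω₄}, {ω₁, ω₂, ω₅}, {ω₁, ω₂, ω₆}, {ω₁, ω₃, ω₄}, {ω₁, ω₃, ω₅}, {ω₁, ω₃, ω₆}, {ω₁, ω₄, ω₅}, {ω₁, ω₄, ω₆}, {ω₁, ω₅, ω₆}, {ω₂, ω₃, ω₄}, {ω₂, ω₃, ω₅}, {ω₂, ω₃, ω₆}, {ω₂, ω₄, ω₅}, {ω₂, ω₄, ω₆}, {ω₂, ω₅, ω₆}, {ω₃, ω₄, ω₅}, {ω₃, ω₄, ω₆}, {ω₃, ω₅, ω₆}, {ω₄, ω₅, ω₆}, {ω₁, ω₂, ω₃, ω₄}, {ω₁, ω₂, ω₃, ω₅}, {ω₁, ω₂, ω₃, ω₆}, {ω₁, ω₂, ω₄, ω₅}, {ω₁, ω₂, ω₄, ω₆}, {ω₁, ω₂, ω₅, ω₆}, {ω₁, ω₃, ω₄, ω₅}, {ω₁, ω₃, ω₄, ω₆}, {ω₁, ω₃, ω₅, ω₆}, {ω₁, ω₄, ω₅, ω₆}, {ω₂, ω₃, ω₄, ω₅}, {ω₂, ω₃, ω₄, ω₆}, {ω₂, ω₃, ω₅, ω₆}, {ω₂, ω₄, ω₅, ω₆}, {ω₃, ω₄, ω₅, ω₆}, {ω₁, ω₂, ω₃, ω₄, ω₅}, {ω₁, ω₂, ω₃, ω₄, ω₆}, {ω₁, ω₂, ω₃, ω₅, ω₆}, {ω₁, ω₂, ω₄, ω₅, ω₆}, {ω₁, ω₃, ω₄, ω₅, ω₆}, {ω₂, ω₃, ω₄, ω₅, ω₆}, Ω }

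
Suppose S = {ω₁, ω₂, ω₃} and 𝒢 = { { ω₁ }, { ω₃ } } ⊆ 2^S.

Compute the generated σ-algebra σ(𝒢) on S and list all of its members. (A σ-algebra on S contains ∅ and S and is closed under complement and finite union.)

σ(𝒢) (8 sets): { ∅, { ω₁ }, { ω₂ }, { ω₃ }, { ω₁, ω₂ }, { ω₁, ω₃ }, { ω₂, ω₃ }, S }

Check:
Start: 𝒢 ∪ {∅, S} = { ∅, { ω₁ }, { ω₃ }, S }.
Step 1: +3 →
  { ω₁, ω₂ }  = ᶜ of { ω₃ }
  { ω₁, ω₃ }  = { ω₃ } ∪ { ω₁ }
  { ω₂, ω₃ }  = ᶜ of { ω₁ }
  [7 total]
Step 2. New:
  { ω₂ }  = ᶜ of { ω₁, ω₃ }
  [8 total]
Step 3: stable.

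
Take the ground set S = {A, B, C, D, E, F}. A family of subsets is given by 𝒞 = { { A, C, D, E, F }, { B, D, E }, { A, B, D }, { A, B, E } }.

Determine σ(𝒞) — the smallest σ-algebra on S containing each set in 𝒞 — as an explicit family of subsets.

σ(𝒞) (32 sets): { ∅, { A }, { B }, { D }, { E }, { A, B }, { A, D }, { A, E }, { B, D }, { B, E }, { C, F }, { D, E }, { A, B, D }, { A, B, E }, { A, C, F }, { A, D, E }, { B, C, F }, { B, D, E }, { C, D, F }, { C, E, F }, { A, B, C, F }, { A, B, D, E }, { A, C, D, F }, { A, C, E, F }, { B, C, D, F }, { B, C, E, F }, { C, D, E, F }, { A, B, C, D, F }, { A, B, C, E, F }, { A, C, D, E, F }, { B, C, D, E, F }, S }

Working:
Start: 𝒞 ∪ {∅, S} = { ∅, { A, B, D }, { A, B, E }, { B, D, E }, { A, C, D, E, F }, S }.
Round 1 adds 5:
  { B }  = complement { A, C, D, E, F }
  { A, C, F }  = complement { B, D, E }
  { C, D, F }  = complement { A, B, E }
  { C, E, F }  = complement { A, B, D }
  { A, B, D, E }  = { A, B, E } ∪ { A, B, D }
  [11 total]
Round 2. New:
  { C, F }  = complement { A, B, D, E }
  { A, B, C, F }  = { A, C, F } ∪ { B }
  { A, C, D, F }  = { A, C, F } ∪ { C, D, F }
  { A, C, E, F }  = { A, C, F } ∪ { C, E, F }
  { B, C, D, F }  = { B } ∪ { C, D, F }
  { B, C, E, F }  = { B } ∪ { C, E, F }
  { C, D, E, F }  = { C, E, F } ∪ { C, D, F }
  { A, B, C, D, F }  = { A, C, F } ∪ { A, B, D }
  { A, B, C, E, F }  = { A, C, F } ∪ { A, B, E }
  { B, C, D, E, F }  = { C, E, F } ∪ { B, D, E }
  [21 total]
Round 3: +10 →
  { A }  = complement { B, C, D, E, F }
  { D }  = complement { A, B, C, E, F }
  { E }  = complement { A, B, C, D, F }
  { A, B }  = complement { C, D, E, F }
  { A, D }  = complement { B, C, E, F }
  { A, E }  = complement { B, C, D, F }
  { B, D }  = complement { A, C, E, F }
  { B, E }  = complement { A, C, D, F }
  { D, E }  = complement { A, B, C, F }
  { B, C, F }  = { B } ∪ { C, F }
  [31 total]
Round 4 (1 new):
  { A, D, E }  = complement { B, C, F }
  [32 total]
Round 5: stable.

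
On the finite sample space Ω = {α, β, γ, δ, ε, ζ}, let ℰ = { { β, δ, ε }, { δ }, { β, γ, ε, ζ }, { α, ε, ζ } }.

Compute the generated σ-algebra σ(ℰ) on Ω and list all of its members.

σ(ℰ) (64 sets): { ∅, { α }, { β }, { γ }, { δ }, { ε }, { ζ }, { α, β }, { α, γ }, { α, δ }, { α, ε }, { α, ζ }, { β, γ }, { β, δ }, { β, ε }, { β, ζ }, { γ, δ }, { γ, ε }, { γ, ζ }, { δ, ε }, { δ, ζ }, { ε, ζ }, { α, β, γ }, { α, β, δ }, { α, β, ε }, { α, β, ζ }, { α, γ, δ }, { α, γ, ε }, { α, γ, ζ }, { α, δ, ε }, { α, δ, ζ }, { α, ε, ζ }, { β, γ, δ }, { β, γ, ε }, { β, γ, ζ }, { β, δ, ε }, { β, δ, ζ }, { β, ε, ζ }, { γ, δ, ε }, { γ, δ, ζ }, { γ, ε, ζ }, { δ, ε, ζ }, { α, β, γ, δ }, { α, β, γ, ε }, { α, β, γ, ζ }, { α, β, δ, ε }, { α, β, δ, ζ }, { α, β, ε, ζ }, { α, γ, δ, ε }, { α, γ, δ, ζ }, { α, γ, ε, ζ }, { α, δ, ε, ζ }, { β, γ, δ, ε }, { β, γ, δ, ζ }, { β, γ, ε, ζ }, { β, δ, ε, ζ }, { γ, δ, ε, ζ }, { α, β, γ, δ, ε }, { α, β, γ, δ, ζ }, { α, β, γ, ε, ζ }, { α, β, δ, ε, ζ }, { α, γ, δ, ε, ζ }, { β, γ, δ, ε, ζ }, Ω }

Check:
Begin from { ∅, { δ }, { α, ε, ζ }, { β, δ, ε }, { β, γ, ε, ζ }, Ω } (that is, ℰ plus ∅ and Ω).
Iteration 1 (7 new):
  { α, δ }  = Ω∖{ β, γ, ε, ζ }
  { α, γ, ζ }  = Ω∖{ β, δ, ε }
  { β, γ, δ }  = Ω∖{ α, ε, ζ }
  { α, δ, ε, ζ }  = { α, ε, ζ } ∪ { δ }
  { α, β, γ, ε, ζ }  = Ω∖{ δ }
  { α, β, δ, ε, ζ }  = { α, ε, ζ } ∪ { β, δ, ε }
  { β, γ, δ, ε, ζ }  = { δ } ∪ { β, γ, ε, ζ }
  |family| = 13
Iteration 2. New:
  { α }  = Ω∖{ β, γ, δ, ε, ζ }
  { γ }  = Ω∖{ α, β, δ, ε, ζ }
  { β, γ }  = Ω∖{ α, δ, ε, ζ }
  { α, β, γ, δ }  = { β, γ, δ } ∪ { α, δ }
  { α, β, δ, ε }  = { α, δ } ∪ { β, δ, ε }
  { α, γ, δ, ζ }  = { α, γ, ζ } ∪ { α, δ }
  { α, γ, ε, ζ }  = { α, γ, ζ } ∪ { α, ε, ζ }
  { β, γ, δ, ε }  = { β, γ, δ } ∪ { β, δ, ε }
  { α, β, γ, δ, ζ }  = { β, γ, δ } ∪ { α, γ, ζ }
  { α, γ, δ, ε, ζ }  = { α, γ, ζ } ∪ { α, δ, ε, ζ }
  |family| = 23
Iteration 3. New:
  { β }  = Ω∖{ α, γ, δ, ε, ζ }
  { ε }  = Ω∖{ α, β, γ, δ, ζ }
  { α, γ }  = { γ } ∪ { α }
  { α, ζ }  = Ω∖{ β, γ, δ, ε }
  { β, δ }  = Ω∖{ α, γ, ε, ζ }
  { β, ε }  = Ω∖{ α, γ, δ, ζ }
  { γ, δ }  = { γ } ∪ { δ }
  { γ, ζ }  = Ω∖{ α, β, δ, ε }
  { ε, ζ }  = Ω∖{ α, β, γ, δ }
  { α, β, γ }  = { β, γ } ∪ { α }
  { α, γ, δ }  = { α, δ } ∪ { γ }
  { α, β, γ, ζ }  = { α, γ, ζ } ∪ { β, γ }
  { α, β, γ, δ, ε }  = { α, δ } ∪ { β, γ, δ, ε }
  |family| = 36
Iteration 4: 25 new —
  { ζ }  = Ω∖{ α, β, γ, δ, ε }
  { α, β }  = { α } ∪ { β }
  { α, ε }  = { α } ∪ { ε }
  { γ, ε }  = { ε } ∪ { γ }
  { δ, ε }  = Ω∖{ α, β, γ, ζ }
  { α, β, δ }  = { α } ∪ { β, δ }
  { α, β, ε }  = { β, ε } ∪ { α }
  { α, β, ζ }  = { α, ζ } ∪ { β }
  { α, γ, ε }  = { ε } ∪ { α, γ }
  { α, δ, ε }  = { ε } ∪ { α, δ }
  { α, δ, ζ }  = { α, ζ } ∪ { α, δ }
  { β, γ, ε }  = { β, ε } ∪ { γ }
  { β, γ, ζ }  = { β } ∪ { γ, ζ }
  { β, ε, ζ }  = Ω∖{ α, γ, δ }
  { γ, δ, ε }  = { γ, δ } ∪ { ε }
  { γ, δ, ζ }  = { γ, δ } ∪ { γ, ζ }
  { γ, ε, ζ }  = { ε, ζ } ∪ { γ }
  { δ, ε, ζ }  = Ω∖{ α, β, γ }
  { α, β, γ, ε }  = { β, ε } ∪ { α, β, γ }
  { α, β, δ, ζ }  = { α, ζ } ∪ { β, δ }
  { α, β, ε, ζ }  = Ω∖{ γ, δ }
  { α, γ, δ, ε }  = { ε } ∪ { α, γ, δ }
  { β, γ, δ, ζ }  = { γ, ζ } ∪ { β, γ, δ }
  { β, δ, ε, ζ }  = Ω∖{ α, γ }
  { γ, δ, ε, ζ }  = { γ, δ } ∪ { ε, ζ }
  |family| = 61
Iteration 5: +3 →
  { β, ζ }  = Ω∖{ α, γ, δ, ε }
  { δ, ζ }  = Ω∖{ α, β, γ, ε }
  { β, δ, ζ }  = Ω∖{ α, γ, ε }
  |family| = 64
Iteration 6: already closed under ᶜ and ∪.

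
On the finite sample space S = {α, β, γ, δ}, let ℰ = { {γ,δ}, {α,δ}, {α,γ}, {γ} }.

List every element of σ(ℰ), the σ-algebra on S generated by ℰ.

Initial family (6 sets): { ∅, {γ}, {α,γ}, {α,δ}, {γ,δ}, S }.
Pass 1 (5 new):
  {α,β}  = {γ,δ}ᶜ
  {β,γ}  = {α,δ}ᶜ
  {β,δ}  = {α,γ}ᶜ
  {α,β,δ}  = {γ}ᶜ
  {α,γ,δ}  = {γ} ∪ {α,δ}
  |family| = 11
Pass 2: 3 new —
  {β}  = {α,γ,δ}ᶜ
  {α,β,γ}  = {α,β} ∪ {γ}
  {β,γ,δ}  = {γ,δ} ∪ {β,γ}
  |family| = 14
Pass 3 adds 2:
  {α}  = {β,γ,δ}ᶜ
  {δ}  = {α,β,γ}ᶜ
  |family| = 16
Pass 4 adds nothing — fixpoint reached.

Therefore σ(ℰ) = { ∅, {α}, {β}, {γ}, {δ}, {α,β}, {α,γ}, {α,δ}, {β,γ}, {β,δ}, {γ,δ}, {α,β,γ}, {α,β,δ}, {α,γ,δ}, {β,γ,δ}, S } (|σ(ℰ)| = 16).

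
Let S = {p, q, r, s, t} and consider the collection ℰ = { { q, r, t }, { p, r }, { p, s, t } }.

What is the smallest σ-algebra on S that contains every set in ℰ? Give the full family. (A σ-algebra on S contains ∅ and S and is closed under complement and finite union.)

Answer: σ(ℰ) = { {}, { p }, { q }, { r }, { s }, { t }, { p, q }, { p, r }, { p, s }, { p, t }, { q, r }, { q, s }, { q, t }, { r, s }, { r, t }, { s, t }, { p, q, r }, { p, q, s }, { p, q, t }, { p, r, s }, { p, r, t }, { p, s, t }, { q, r, s }, { q, r, t }, { q, s, t }, { r, s, t }, { p, q, r, s }, { p, q, r, t }, { p, q, s, t }, { p, r, s, t }, { q, r, s, t }, S }

Trace:
Seed the family with ℰ together with ∅ and S: { {}, { p, r }, { p, s, t }, { q, r, t }, S }.
Step 1 adds 5:
  { p, s }  = { q, r, t }ᶜ
  { q, r }  = { p, s, t }ᶜ
  { q, s, t }  = { p, r }ᶜ
  { p, q, r, t }  = { q, r, t } ∪ { p, r }
  { p, r, s, t }  = { p, s, t } ∪ { p, r }
  [10 total]
Step 2: +7 →
  { q }  = { p, r, s, t }ᶜ
  { s }  = { p, q, r, t }ᶜ
  { p, q, r }  = { q, r } ∪ { p, r }
  { p, r, s }  = { p, s } ∪ { p, r }
  { p, q, r, s }  = { q, r } ∪ { p, s }
  { p, q, s, t }  = { p, s, t } ∪ { q, s, t }
  { q, r, s, t }  = { q, r, t } ∪ { q, s, t }
  [17 total]
Step 3. New:
  { p }  = { q, r, s, t }ᶜ
  { r }  = { p, q, s, t }ᶜ
  { t }  = { p, q, r, s }ᶜ
  { q, s }  = { s } ∪ { q }
  { q, t }  = { p, r, s }ᶜ
  { s, t }  = { p, q, r }ᶜ
  { p, q, s }  = { p, s } ∪ { q }
  { q, r, s }  = { q, r } ∪ { s }
  [25 total]
Step 4 (7 new):
  { p, q }  = { q } ∪ { p }
  { p, t }  = { q, r, s }ᶜ
  { r, s }  = { r } ∪ { s }
  { r, t }  = { p, q, s }ᶜ
  { p, q, t }  = { q, t } ∪ { p }
  { p, r, t }  = { q, s }ᶜ
  { r, s, t }  = { s, t } ∪ { r }
  [32 total]
Step 5 adds nothing — fixpoint reached.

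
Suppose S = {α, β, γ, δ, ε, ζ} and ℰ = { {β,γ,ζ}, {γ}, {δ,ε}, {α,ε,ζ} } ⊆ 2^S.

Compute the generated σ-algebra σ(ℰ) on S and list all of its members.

Answer: σ(ℰ) = { {}, {α}, {β}, {γ}, {δ}, {ε}, {ζ}, {α,β}, {α,γ}, {α,δ}, {α,ε}, {α,ζ}, {β,γ}, {β,δ}, {β,ε}, {β,ζ}, {γ,δ}, {γ,ε}, {γ,ζ}, {δ,ε}, {δ,ζ}, {ε,ζ}, {α,β,γ}, {α,β,δ}, {α,β,ε}, {α,β,ζ}, {α,γ,δ}, {α,γ,ε}, {α,γ,ζ}, {α,δ,ε}, {α,δ,ζ}, {α,ε,ζ}, {β,γ,δ}, {β,γ,ε}, {β,γ,ζ}, {β,δ,ε}, {β,δ,ζ}, {β,ε,ζ}, {γ,δ,ε}, {γ,δ,ζ}, {γ,ε,ζ}, {δ,ε,ζ}, {α,β,γ,δ}, {α,β,γ,ε}, {α,β,γ,ζ}, {α,β,δ,ε}, {α,β,δ,ζ}, {α,β,ε,ζ}, {α,γ,δ,ε}, {α,γ,δ,ζ}, {α,γ,ε,ζ}, {α,δ,ε,ζ}, {β,γ,δ,ε}, {β,γ,δ,ζ}, {β,γ,ε,ζ}, {β,δ,ε,ζ}, {γ,δ,ε,ζ}, {α,β,γ,δ,ε}, {α,β,γ,δ,ζ}, {α,β,γ,ε,ζ}, {α,β,δ,ε,ζ}, {α,γ,δ,ε,ζ}, {β,γ,δ,ε,ζ}, S }

Trace:
Seed the family with ℰ together with ∅ and S: { {}, {γ}, {δ,ε}, {α,ε,ζ}, {β,γ,ζ}, S }.
Pass 1: +9 →
  {α,δ,ε}  = complement {β,γ,ζ}
  {β,γ,δ}  = complement {α,ε,ζ}
  {γ,δ,ε}  = {δ,ε} ∪ {γ}
  {α,β,γ,ζ}  = complement {δ,ε}
  {α,γ,ε,ζ}  = {γ} ∪ {α,ε,ζ}
  {α,δ,ε,ζ}  = {δ,ε} ∪ {α,ε,ζ}
  {α,β,γ,ε,ζ}  = {α,ε,ζ} ∪ {β,γ,ζ}
  {α,β,δ,ε,ζ}  = complement {γ}
  {β,γ,δ,ε,ζ}  = {δ,ε} ∪ {β,γ,ζ}
  |family| = 15
Pass 2 adds 11:
  {α}  = complement {β,γ,δ,ε,ζ}
  {δ}  = complement {α,β,γ,ε,ζ}
  {β,γ}  = complement {α,δ,ε,ζ}
  {β,δ}  = complement {α,γ,ε,ζ}
  {α,β,ζ}  = complement {γ,δ,ε}
  {α,γ,δ,ε}  = {α,δ,ε} ∪ {γ,δ,ε}
  {β,γ,δ,ε}  = {γ,δ,ε} ∪ {β,γ,δ}
  {β,γ,δ,ζ}  = {β,γ,δ} ∪ {β,γ,ζ}
  {α,β,γ,δ,ε}  = {α,δ,ε} ∪ {β,γ,δ}
  {α,β,γ,δ,ζ}  = {β,γ,δ} ∪ {α,β,γ,ζ}
  {α,γ,δ,ε,ζ}  = {α,δ,ε} ∪ {α,γ,ε,ζ}
  |family| = 26
Pass 3 adds 16:
  {β}  = complement {α,γ,δ,ε,ζ}
  {ε}  = complement {α,β,γ,δ,ζ}
  {ζ}  = complement {α,β,γ,δ,ε}
  {α,γ}  = {γ} ∪ {α}
  {α,δ}  = {δ} ∪ {α}
  {α,ε}  = complement {β,γ,δ,ζ}
  {α,ζ}  = complement {β,γ,δ,ε}
  {β,ζ}  = complement {α,γ,δ,ε}
  {γ,δ}  = {γ} ∪ {δ}
  {α,β,γ}  = {β,γ} ∪ {α}
  {α,β,δ}  = {β,δ} ∪ {α}
  {β,δ,ε}  = {δ,ε} ∪ {β,δ}
  {α,β,γ,δ}  = {β,γ,δ} ∪ {α}
  {α,β,δ,ε}  = {β,δ} ∪ {α,δ,ε}
  {α,β,δ,ζ}  = {β,δ} ∪ {α,β,ζ}
  {α,β,ε,ζ}  = {α,ε,ζ} ∪ {α,β,ζ}
  |family| = 42
Pass 4 (22 new):
  {α,β}  = {β} ∪ {α}
  {β,ε}  = {β} ∪ {ε}
  {γ,ε}  = complement {α,β,δ,ζ}
  {γ,ζ}  = complement {α,β,δ,ε}
  {δ,ζ}  = {δ} ∪ {ζ}
  {ε,ζ}  = complement {α,β,γ,δ}
  {α,β,ε}  = {β} ∪ {α,ε}
  {α,γ,δ}  = {γ,δ} ∪ {α,γ}
  {α,γ,ε}  = {α,γ} ∪ {α,ε}
  {α,γ,ζ}  = complement {β,δ,ε}
  {α,δ,ζ}  = {α,ζ} ∪ {δ}
  {β,γ,ε}  = {β,γ} ∪ {ε}
  {β,δ,ζ}  = {β,ζ} ∪ {δ}
  {β,ε,ζ}  = {β,ζ} ∪ {ε}
  {γ,δ,ζ}  = {γ,δ} ∪ {ζ}
  {γ,ε,ζ}  = complement {α,β,δ}
  {δ,ε,ζ}  = complement {α,β,γ}
  {α,β,γ,ε}  = {α,β,γ} ∪ {α,ε}
  {α,γ,δ,ζ}  = {γ,δ} ∪ {α,ζ}
  {β,γ,ε,ζ}  = complement {α,δ}
  {β,δ,ε,ζ}  = complement {α,γ}
  {γ,δ,ε,ζ}  = {γ,δ,ε} ∪ {ζ}
  |family| = 64
Pass 5 adds nothing — fixpoint reached.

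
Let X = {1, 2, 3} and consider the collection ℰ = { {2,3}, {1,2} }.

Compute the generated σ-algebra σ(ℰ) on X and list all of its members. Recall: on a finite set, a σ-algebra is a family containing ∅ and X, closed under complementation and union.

|σ(ℰ)| = 8.  σ(ℰ) = { {}, {1}, {2}, {3}, {1,2}, {1,3}, {2,3}, X }

Trace:
Start: ℰ ∪ {∅, X} = { {}, {1,2}, {2,3}, X }.
Round 1: +2 →
  {1}  = ᶜ of {2,3}
  {3}  = ᶜ of {1,2}
  — 6 sets.
Round 2 (1 new):
  {1,3}  = {3} ∪ {1}
  — 7 sets.
Round 3: 1 new —
  {2}  = ᶜ of {1,3}
  — 8 sets.
Round 4: closed — nothing new.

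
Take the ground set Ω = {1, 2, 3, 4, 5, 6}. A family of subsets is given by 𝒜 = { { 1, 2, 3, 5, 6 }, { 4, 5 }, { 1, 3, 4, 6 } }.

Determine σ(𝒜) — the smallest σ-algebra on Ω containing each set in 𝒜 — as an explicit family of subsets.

Seed the family with 𝒜 together with ∅ and Ω: { {  }, { 4, 5 }, { 1, 3, 4, 6 }, { 1, 2, 3, 5, 6 }, Ω }.
Round 1. New:
  { 4 }  = Ω∖{ 1, 2, 3, 5, 6 }
  { 2, 5 }  = Ω∖{ 1, 3, 4, 6 }
  { 1, 2, 3, 6 }  = Ω∖{ 4, 5 }
  { 1, 3, 4, 5, 6 }  = { 4, 5 } ∪ { 1, 3, 4, 6 }
  |family| = 9
Round 2 adds 3:
  { 2 }  = Ω∖{ 1, 3, 4, 5, 6 }
  { 2, 4, 5 }  = { 2, 5 } ∪ { 4, 5 }
  { 1, 2, 3, 4, 6 }  = { 1, 2, 3, 6 } ∪ { 1, 3, 4, 6 }
  |family| = 12
Round 3. New:
  { 5 }  = Ω∖{ 1, 2, 3, 4, 6 }
  { 2, 4 }  = { 4 } ∪ { 2 }
  { 1, 3, 6 }  = Ω∖{ 2, 4, 5 }
  |family| = 15
Round 4 (1 new):
  { 1, 3, 5, 6 }  = Ω∖{ 2, 4 }
  |family| = 16
Round 5 adds nothing — fixpoint reached.

Therefore σ(𝒜) = { {  }, { 2 }, { 4 }, { 5 }, { 2, 4 }, { 2, 5 }, { 4, 5 }, { 1, 3, 6 }, { 2, 4, 5 }, { 1, 2, 3, 6 }, { 1, 3, 4, 6 }, { 1, 3, 5, 6 }, { 1, 2, 3, 4, 6 }, { 1, 2, 3, 5, 6 }, { 1, 3, 4, 5, 6 }, Ω } (|σ(𝒜)| = 16).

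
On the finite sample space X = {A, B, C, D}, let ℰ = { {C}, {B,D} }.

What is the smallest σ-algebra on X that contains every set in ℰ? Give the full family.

|σ(ℰ)| = 8.  σ(ℰ) = { ∅, {A}, {C}, {A,C}, {B,D}, {A,B,D}, {B,C,D}, X }

Derivation:
Seed the family with ℰ together with ∅ and X: { ∅, {C}, {B,D}, X }.
Iteration 1 (3 new):
  {A,C}  = complement {B,D}
  {A,B,D}  = complement {C}
  {B,C,D}  = {C} ∪ {B,D}
  — 7 sets.
Iteration 2 (1 new):
  {A}  = complement {B,C,D}
  — 8 sets.
Iteration 3: closed — nothing new.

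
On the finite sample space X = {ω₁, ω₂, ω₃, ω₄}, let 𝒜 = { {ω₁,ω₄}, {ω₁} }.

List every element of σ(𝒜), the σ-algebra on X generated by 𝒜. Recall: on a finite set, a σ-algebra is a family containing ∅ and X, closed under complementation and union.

Seed the family with 𝒜 together with ∅ and X: { ∅, {ω₁}, {ω₁,ω₄}, X }.
Pass 1: 2 new —
  {ω₂,ω₃}  = ᶜ of {ω₁,ω₄}
  {ω₂,ω₃,ω₄}  = ᶜ of {ω₁}
Pass 2 adds 1:
  {ω₁,ω₂,ω₃}  = {ω₂,ω₃} ∪ {ω₁}
Pass 3: +1 →
  {ω₄}  = ᶜ of {ω₁,ω₂,ω₃}
Pass 4 adds nothing — fixpoint reached.

σ(𝒜) = { ∅, {ω₁}, {ω₄}, {ω₁,ω₄}, {ω₂,ω₃}, {ω₁,ω₂,ω₃}, {ω₂,ω₃,ω₄}, X }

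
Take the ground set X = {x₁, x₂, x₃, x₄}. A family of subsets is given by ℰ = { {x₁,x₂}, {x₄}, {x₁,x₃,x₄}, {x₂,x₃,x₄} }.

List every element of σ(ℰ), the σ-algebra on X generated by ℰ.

Initial family (6 sets): { {}, {x₄}, {x₁,x₂}, {x₁,x₃,x₄}, {x₂,x₃,x₄}, X }.
Round 1: +5 →
  {x₁}  = X∖{x₂,x₃,x₄}
  {x₂}  = X∖{x₁,x₃,x₄}
  {x₃,x₄}  = X∖{x₁,x₂}
  {x₁,x₂,x₃}  = X∖{x₄}
  {x₁,x₂,x₄}  = {x₁,x₂} ∪ {x₄}
Round 2: 3 new —
  {x₃}  = X∖{x₁,x₂,x₄}
  {x₁,x₄}  = {x₄} ∪ {x₁}
  {x₂,x₄}  = {x₂} ∪ {x₄}
Round 3 adds 2:
  {x₁,x₃}  = X∖{x₂,x₄}
  {x₂,x₃}  = X∖{x₁,x₄}
Round 4: no new sets; the family is a σ-algebra.

Hence σ(ℰ) has 16 members: { {}, {x₁}, {x₂}, {x₃}, {x₄}, {x₁,x₂}, {x₁,x₃}, {x₁,x₄}, {x₂,x₃}, {x₂,x₄}, {x₃,x₄}, {x₁,x₂,x₃}, {x₁,x₂,x₄}, {x₁,x₃,x₄}, {x₂,x₃,x₄}, X }.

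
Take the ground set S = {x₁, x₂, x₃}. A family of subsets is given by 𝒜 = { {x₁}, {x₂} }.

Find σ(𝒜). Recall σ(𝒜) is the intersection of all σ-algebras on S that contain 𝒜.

Seed the family with 𝒜 together with ∅ and S: { ∅, {x₁}, {x₂}, S }.
Pass 1: +3 →
  {x₁,x₂}  = {x₁} ∪ {x₂}
  {x₁,x₃}  = ᶜ of {x₂}
  {x₂,x₃}  = ᶜ of {x₁}
  [7 total]
Pass 2 (1 new):
  {x₃}  = ᶜ of {x₁,x₂}
  [8 total]
Pass 3: no new sets; the family is a σ-algebra.

Hence σ(𝒜) has 8 members: { ∅, {x₁}, {x₂}, {x₃}, {x₁,x₂}, {x₁,x₃}, {x₂,x₃}, S }.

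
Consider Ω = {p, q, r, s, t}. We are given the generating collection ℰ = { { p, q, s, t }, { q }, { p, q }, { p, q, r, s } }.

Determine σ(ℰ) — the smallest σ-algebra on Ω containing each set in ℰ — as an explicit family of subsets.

Start: ℰ ∪ {∅, Ω} = { ∅, { q }, { p, q }, { p, q, r, s }, { p, q, s, t }, Ω }.
Round 1. New:
  { r }  = { p, q, s, t }ᶜ
  { t }  = { p, q, r, s }ᶜ
  { r, s, t }  = { p, q }ᶜ
  { p, r, s, t }  = { q }ᶜ
  (now 10)
Round 2 adds 6:
  { q, r }  = { q } ∪ { r }
  { q, t }  = { q } ∪ { t }
  { r, t }  = { t } ∪ { r }
  { p, q, r }  = { p, q } ∪ { r }
  { p, q, t }  = { p, q } ∪ { t }
  { q, r, s, t }  = { r, s, t } ∪ { q }
  (now 16)
Round 3 (8 new):
  { p }  = { q, r, s, t }ᶜ
  { r, s }  = { p, q, t }ᶜ
  { s, t }  = { p, q, r }ᶜ
  { p, q, s }  = { r, t }ᶜ
  { p, r, s }  = { q, t }ᶜ
  { p, s, t }  = { q, r }ᶜ
  { q, r, t }  = { r } ∪ { q, t }
  { p, q, r, t }  = { r } ∪ { p, q, t }
  (now 24)
Round 4: +7 →
  { s }  = { p, q, r, t }ᶜ
  { p, r }  = { r } ∪ { p }
  { p, s }  = { q, r, t }ᶜ
  { p, t }  = { t } ∪ { p }
  { p, r, t }  = { r, t } ∪ { p }
  { q, r, s }  = { r, s } ∪ { q }
  { q, s, t }  = { q, t } ∪ { s, t }
  (now 31)
Round 5 adds 1:
  { q, s }  = { p, r, t }ᶜ
  (now 32)
Round 6: closed — nothing new.

Hence σ(ℰ) has 32 members: { ∅, { p }, { q }, { r }, { s }, { t }, { p, q }, { p, r }, { p, s }, { p, t }, { q, r }, { q, s }, { q, t }, { r, s }, { r, t }, { s, t }, { p, q, r }, { p, q, s }, { p, q, t }, { p, r, s }, { p, r, t }, { p, s, t }, { q, r, s }, { q, r, t }, { q, s, t }, { r, s, t }, { p, q, r, s }, { p, q, r, t }, { p, q, s, t }, { p, r, s, t }, { q, r, s, t }, Ω }.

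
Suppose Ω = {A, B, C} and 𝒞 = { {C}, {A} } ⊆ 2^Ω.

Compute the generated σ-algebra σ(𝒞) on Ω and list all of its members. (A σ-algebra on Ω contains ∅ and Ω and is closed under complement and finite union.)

Answer: σ(𝒞) = { {}, {A}, {B}, {C}, {A, B}, {A, C}, {B, C}, Ω }

Derivation:
Begin from { {}, {A}, {C}, Ω } (that is, 𝒞 plus ∅ and Ω).
Pass 1. New:
  {A, B}  = {C}ᶜ
  {A, C}  = {C} ∪ {A}
  {B, C}  = {A}ᶜ
Pass 2: 1 new —
  {B}  = {A, C}ᶜ
Pass 3: closed — nothing new.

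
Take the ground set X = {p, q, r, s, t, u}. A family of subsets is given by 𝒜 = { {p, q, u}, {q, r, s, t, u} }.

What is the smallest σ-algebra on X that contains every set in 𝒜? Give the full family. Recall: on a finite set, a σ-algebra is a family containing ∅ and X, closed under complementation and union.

Answer: σ(𝒜) = { ∅, {p}, {q, u}, {p, q, u}, {r, s, t}, {p, r, s, t}, {q, r, s, t, u}, X }

Working:
Initial family (4 sets): { ∅, {p, q, u}, {q, r, s, t, u}, X }.
Pass 1 (2 new):
  {p}  = complement {q, r, s, t, u}
  {r, s, t}  = complement {p, q, u}
Pass 2: 1 new —
  {p, r, s, t}  = {r, s, t} ∪ {p}
Pass 3 (1 new):
  {q, u}  = complement {p, r, s, t}
Pass 4: closed — nothing new.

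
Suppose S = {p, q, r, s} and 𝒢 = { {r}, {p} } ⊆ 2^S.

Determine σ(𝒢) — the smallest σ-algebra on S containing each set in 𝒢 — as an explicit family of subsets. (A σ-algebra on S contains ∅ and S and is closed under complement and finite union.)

Begin from { ∅, {p}, {r}, S } (that is, 𝒢 plus ∅ and S).
Round 1: 3 new —
  {p, r}  = {r} ∪ {p}
  {p, q, s}  = ᶜ of {r}
  {q, r, s}  = ᶜ of {p}
  [7 total]
Round 2: 1 new —
  {q, s}  = ᶜ of {p, r}
  [8 total]
Round 3: no new sets; the family is a σ-algebra.

|σ(𝒢)| = 8.  σ(𝒢) = { ∅, {p}, {r}, {p, r}, {q, s}, {p, q, s}, {q, r, s}, S }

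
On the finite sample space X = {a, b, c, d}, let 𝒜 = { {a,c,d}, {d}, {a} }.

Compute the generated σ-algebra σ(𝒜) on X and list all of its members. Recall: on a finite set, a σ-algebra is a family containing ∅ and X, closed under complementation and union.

Answer: σ(𝒜) = { ∅, {a}, {b}, {c}, {d}, {a,b}, {a,c}, {a,d}, {b,c}, {b,d}, {c,d}, {a,b,c}, {a,b,d}, {a,c,d}, {b,c,d}, X }

Trace:
Start: 𝒜 ∪ {∅, X} = { ∅, {a}, {d}, {a,c,d}, X }.
Step 1: 4 new —
  {b}  = {a,c,d}ᶜ
  {a,d}  = {d} ∪ {a}
  {a,b,c}  = {d}ᶜ
  {b,c,d}  = {a}ᶜ
  |family| = 9
Step 2: 4 new —
  {a,b}  = {b} ∪ {a}
  {b,c}  = {a,d}ᶜ
  {b,d}  = {b} ∪ {d}
  {a,b,d}  = {b} ∪ {a,d}
  |family| = 13
Step 3: 3 new —
  {c}  = {a,b,d}ᶜ
  {a,c}  = {b,d}ᶜ
  {c,d}  = {a,b}ᶜ
  |family| = 16
Step 4: already closed under ᶜ and ∪.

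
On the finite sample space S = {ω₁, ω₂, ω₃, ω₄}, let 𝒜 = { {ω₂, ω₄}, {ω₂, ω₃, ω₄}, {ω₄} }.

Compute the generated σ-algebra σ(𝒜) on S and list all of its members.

Take S₀ = 𝒜 ∪ {∅, S} = { {}, {ω₄}, {ω₂, ω₄}, {ω₂, ω₃, ω₄}, S }.
Iteration 1 (3 new):
  {ω₁}  = complement {ω₂, ω₃, ω₄}
  {ω₁, ω₃}  = complement {ω₂, ω₄}
  {ω₁, ω₂, ω₃}  = complement {ω₄}
Iteration 2: +3 →
  {ω₁, ω₄}  = {ω₄} ∪ {ω₁}
  {ω₁, ω₂, ω₄}  = {ω₂, ω₄} ∪ {ω₁}
  {ω₁, ω₃, ω₄}  = {ω₄} ∪ {ω₁, ω₃}
Iteration 3: 3 new —
  {ω₂}  = complement {ω₁, ω₃, ω₄}
  {ω₃}  = complement {ω₁, ω₂, ω₄}
  {ω₂, ω₃}  = complement {ω₁, ω₄}
Iteration 4: +2 →
  {ω₁, ω₂}  = {ω₂} ∪ {ω₁}
  {ω₃, ω₄}  = {ω₃} ∪ {ω₄}
Iteration 5: no new sets; the family is a σ-algebra.

Therefore σ(𝒜) = { {}, {ω₁}, {ω₂}, {ω₃}, {ω₄}, {ω₁, ω₂}, {ω₁, ω₃}, {ω₁, ω₄}, {ω₂, ω₃}, {ω₂, ω₄}, {ω₃, ω₄}, {ω₁, ω₂, ω₃}, {ω₁, ω₂, ω₄}, {ω₁, ω₃, ω₄}, {ω₂, ω₃, ω₄}, S } (|σ(𝒜)| = 16).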